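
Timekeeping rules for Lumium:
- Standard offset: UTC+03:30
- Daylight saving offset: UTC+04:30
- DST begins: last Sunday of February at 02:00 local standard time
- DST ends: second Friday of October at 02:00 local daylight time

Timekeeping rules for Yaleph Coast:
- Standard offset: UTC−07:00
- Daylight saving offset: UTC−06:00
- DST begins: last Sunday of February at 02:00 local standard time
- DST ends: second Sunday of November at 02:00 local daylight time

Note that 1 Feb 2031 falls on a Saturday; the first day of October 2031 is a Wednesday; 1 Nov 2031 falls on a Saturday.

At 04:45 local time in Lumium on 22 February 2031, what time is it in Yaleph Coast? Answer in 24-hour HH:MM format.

18:15

1 February 2031 is a Saturday, so Sundays fall on 2, 9, 16, 23; the last is February 23.
1 October 2031 is a Wednesday, so the first Friday is October 3 and the second is October 10.
22 February 2031 is outside the daylight-saving period (23 February – 10 October), so Lumium is on standard time, UTC+03:30.
04:45 Lumium − 3h30m = 01:15 UTC.
1 February 2031 is a Saturday, so Sundays fall on 2, 9, 16, 23; the last is February 23.
1 November 2031 is a Saturday, so the first Sunday is November 2 and the second is November 9.
At the standard offset (UTC−07:00), 01:15 UTC − 7h = 18:15 Yaleph Coast standard time (rolling into the previous day, 21 February 2031).
Daylight saving runs 23 February – 9 November; the standard-time date in Yaleph Coast, 21 February 2031, is outside that window, so Yaleph Coast is on standard time at UTC−07:00.
01:15 UTC − 7h = 18:15 Yaleph Coast (rolling into the previous day, 21 February 2031).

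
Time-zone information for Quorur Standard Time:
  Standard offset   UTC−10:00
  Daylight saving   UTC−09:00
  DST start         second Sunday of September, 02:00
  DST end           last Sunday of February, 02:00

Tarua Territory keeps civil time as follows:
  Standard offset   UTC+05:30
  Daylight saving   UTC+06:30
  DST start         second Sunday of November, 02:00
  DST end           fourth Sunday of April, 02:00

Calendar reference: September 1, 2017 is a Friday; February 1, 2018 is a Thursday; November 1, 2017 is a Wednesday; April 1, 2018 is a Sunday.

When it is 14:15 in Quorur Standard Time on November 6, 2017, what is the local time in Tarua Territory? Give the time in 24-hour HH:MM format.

1 September 2017 is a Friday, so the first Sunday is September 3 and the second is September 10.
1 February 2018 is a Thursday, so Sundays fall on 4, 11, 18, 25; the last is February 25.
November 6, 2017 falls between 10 September 2017 and 25 February 2018, so daylight saving is in effect and Quorur Standard Time is at UTC−09:00.
14:15 Quorur Standard Time + 9h = 23:15 UTC.
1 November 2017 is a Wednesday, so the first Sunday is November 5 and the second is November 12.
1 April 2018 is a Sunday, so the first Sunday is April 1 and the fourth is April 22.
At the standard offset (UTC+05:30), 23:15 UTC + 5h30m = 04:45 Tarua Territory standard time (rolling into the next day, 7 November 2017).
Daylight saving runs 12 November 2017 – 22 April 2018; the standard-time date in Tarua Territory, November 7, 2017, is outside that window, so Tarua Territory is on standard time at UTC+05:30.
23:15 UTC + 5h30m = 04:45 Tarua Territory (rolling into the next day, 7 November 2017).

04:45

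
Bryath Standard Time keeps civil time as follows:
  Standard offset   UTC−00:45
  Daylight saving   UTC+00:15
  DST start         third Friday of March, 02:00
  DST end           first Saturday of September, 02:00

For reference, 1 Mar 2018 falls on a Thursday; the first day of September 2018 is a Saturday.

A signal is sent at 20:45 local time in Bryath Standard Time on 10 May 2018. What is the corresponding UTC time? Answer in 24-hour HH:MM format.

20:30

1 March 2018 is a Thursday, so the first Friday is March 2 and the third is March 16.
1 September 2018 is a Saturday, so the first Saturday is September 1.
Daylight saving runs 16 March – 1 September; 10 May 2018 is inside that window, so Bryath Standard Time is at UTC+00:15.
20:45 local − 0h15m = 20:30 UTC.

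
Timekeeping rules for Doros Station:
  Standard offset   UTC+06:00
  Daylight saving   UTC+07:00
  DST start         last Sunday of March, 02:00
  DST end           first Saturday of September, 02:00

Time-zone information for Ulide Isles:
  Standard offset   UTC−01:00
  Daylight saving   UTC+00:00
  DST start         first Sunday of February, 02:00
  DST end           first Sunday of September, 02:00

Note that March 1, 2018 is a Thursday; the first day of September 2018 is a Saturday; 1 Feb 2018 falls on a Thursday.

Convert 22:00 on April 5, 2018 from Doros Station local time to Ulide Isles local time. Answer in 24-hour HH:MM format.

1 March 2018 is a Thursday, so Sundays fall on 4, 11, 18, 25; the last is March 25.
1 September 2018 is a Saturday, so the first Saturday is September 1.
April 5, 2018 lies within the daylight-saving period (25 March – 1 September), so Doros Station is on daylight time, UTC+07:00.
22:00 Doros Station − 7h = 15:00 UTC.
1 February 2018 is a Thursday, so the first Sunday is February 4.
1 September 2018 is a Saturday, so the first Sunday is September 2.
At the standard offset (UTC−01:00), 15:00 UTC − 1h = 14:00 Ulide Isles standard time.
The standard-time date in Ulide Isles, April 5, 2018, lies within the daylight-saving period (4 February – 2 September), so Ulide Isles is on daylight time, UTC+00:00.
15:00 UTC + 0h = 15:00 Ulide Isles.

15:00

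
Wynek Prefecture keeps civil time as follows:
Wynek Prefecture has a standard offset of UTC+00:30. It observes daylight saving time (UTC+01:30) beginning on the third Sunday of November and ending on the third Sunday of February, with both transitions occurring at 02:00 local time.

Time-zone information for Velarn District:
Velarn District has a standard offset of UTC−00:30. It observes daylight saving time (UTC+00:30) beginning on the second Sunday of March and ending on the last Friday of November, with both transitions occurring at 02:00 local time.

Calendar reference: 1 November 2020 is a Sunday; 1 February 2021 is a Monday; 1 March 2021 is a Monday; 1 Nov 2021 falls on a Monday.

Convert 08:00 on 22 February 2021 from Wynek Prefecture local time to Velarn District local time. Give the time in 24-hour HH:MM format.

1 November 2020 is a Sunday, so the first Sunday is November 1 and the third is November 15.
1 February 2021 is a Monday, so the first Sunday is February 7 and the third is February 21.
Daylight saving runs 15 November 2020 – 21 February 2021; 22 February 2021 is outside that window, so Wynek Prefecture is on standard time at UTC+00:30.
08:00 Wynek Prefecture − 0h30m = 07:30 UTC.
1 March 2021 is a Monday, so the first Sunday is March 7 and the second is March 14.
1 November 2021 is a Monday, so Fridays fall on 5, 12, 19, 26; the last is November 26.
At the standard offset (UTC−00:30), 07:30 UTC − 0h30m = 07:00 Velarn District standard time.
The standard-time date in Velarn District, 22 February 2021, does not fall between 14 March and 26 November, so daylight saving is not in effect and Velarn District is at UTC−00:30.
07:30 UTC − 0h30m = 07:00 Velarn District.

07:00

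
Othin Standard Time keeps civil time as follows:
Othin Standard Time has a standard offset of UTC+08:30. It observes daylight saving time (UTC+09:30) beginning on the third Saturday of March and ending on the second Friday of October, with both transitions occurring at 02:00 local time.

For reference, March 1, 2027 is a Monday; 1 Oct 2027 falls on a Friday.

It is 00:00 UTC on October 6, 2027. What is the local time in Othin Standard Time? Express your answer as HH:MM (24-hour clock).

09:30

1 March 2027 is a Monday, so the first Saturday is March 6 and the third is March 20.
1 October 2027 is a Friday, so the first Friday is October 1 and the second is October 8.
At the standard offset (UTC+08:30), 00:00 UTC + 8h30m = 08:30 Othin Standard Time standard time.
The standard-time date in Othin Standard Time, October 6, 2027, lies within the daylight-saving period (20 March – 8 October), so Othin Standard Time is on daylight time, UTC+09:30.
00:00 UTC + 9h30m = 09:30 local.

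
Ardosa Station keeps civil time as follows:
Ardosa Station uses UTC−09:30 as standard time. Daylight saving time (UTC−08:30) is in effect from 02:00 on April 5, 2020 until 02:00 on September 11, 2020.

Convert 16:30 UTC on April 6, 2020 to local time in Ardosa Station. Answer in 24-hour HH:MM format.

08:00

At the standard offset (UTC−09:30), 16:30 UTC − 9h30m = 07:00 Ardosa Station standard time.
Daylight saving runs 5 April – 11 September; the standard-time date in Ardosa Station, April 6, 2020, is inside that window, so Ardosa Station is at UTC−08:30.
16:30 UTC − 8h30m = 08:00 local.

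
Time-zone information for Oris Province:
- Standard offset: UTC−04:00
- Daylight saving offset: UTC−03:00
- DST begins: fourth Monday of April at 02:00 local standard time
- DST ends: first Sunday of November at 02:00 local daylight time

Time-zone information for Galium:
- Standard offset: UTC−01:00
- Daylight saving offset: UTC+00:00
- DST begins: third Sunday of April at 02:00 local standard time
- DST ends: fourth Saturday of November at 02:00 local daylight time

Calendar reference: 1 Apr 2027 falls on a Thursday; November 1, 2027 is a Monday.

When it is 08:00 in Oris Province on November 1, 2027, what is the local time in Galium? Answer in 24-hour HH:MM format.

11:00

1 April 2027 is a Thursday, so the first Monday is April 5 and the fourth is April 26.
1 November 2027 is a Monday, so the first Sunday is November 7.
Daylight saving runs 26 April – 7 November; November 1, 2027 is inside that window, so Oris Province is at UTC−03:00.
08:00 Oris Province + 3h = 11:00 UTC.
1 April 2027 is a Thursday, so the first Sunday is April 4 and the third is April 18.
1 November 2027 is a Monday, so the first Saturday is November 6 and the fourth is November 27.
At the standard offset (UTC−01:00), 11:00 UTC − 1h = 10:00 Galium standard time.
Daylight saving runs 18 April – 27 November; the standard-time date in Galium, November 1, 2027, is inside that window, so Galium is at UTC+00:00.
11:00 UTC + 0h = 11:00 Galium.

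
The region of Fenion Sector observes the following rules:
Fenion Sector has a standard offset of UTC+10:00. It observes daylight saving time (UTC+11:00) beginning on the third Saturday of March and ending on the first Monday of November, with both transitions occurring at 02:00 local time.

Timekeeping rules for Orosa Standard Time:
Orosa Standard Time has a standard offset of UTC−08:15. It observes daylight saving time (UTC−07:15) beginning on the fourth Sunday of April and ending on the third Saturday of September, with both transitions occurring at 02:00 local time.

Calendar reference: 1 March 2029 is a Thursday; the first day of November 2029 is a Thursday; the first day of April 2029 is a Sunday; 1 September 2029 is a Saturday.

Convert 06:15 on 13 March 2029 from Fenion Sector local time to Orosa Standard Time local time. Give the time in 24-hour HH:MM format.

12:00

1 March 2029 is a Thursday, so the first Saturday is March 3 and the third is March 17.
1 November 2029 is a Thursday, so the first Monday is November 5.
13 March 2029 is outside the daylight-saving period (17 March – 5 November), so Fenion Sector is on standard time, UTC+10:00.
06:15 Fenion Sector − 10h = 20:15 UTC (rolling into the previous day, 12 March 2029).
1 April 2029 is a Sunday, so the first Sunday is April 1 and the fourth is April 22.
1 September 2029 is a Saturday, so the first Saturday is September 1 and the third is September 15.
At the standard offset (UTC−08:15), 20:15 UTC − 8h15m = 12:00 Orosa Standard Time standard time.
The standard-time date in Orosa Standard Time, 12 March 2029, does not fall between 22 April and 15 September, so daylight saving is not in effect and Orosa Standard Time is at UTC−08:15.
20:15 UTC − 8h15m = 12:00 Orosa Standard Time.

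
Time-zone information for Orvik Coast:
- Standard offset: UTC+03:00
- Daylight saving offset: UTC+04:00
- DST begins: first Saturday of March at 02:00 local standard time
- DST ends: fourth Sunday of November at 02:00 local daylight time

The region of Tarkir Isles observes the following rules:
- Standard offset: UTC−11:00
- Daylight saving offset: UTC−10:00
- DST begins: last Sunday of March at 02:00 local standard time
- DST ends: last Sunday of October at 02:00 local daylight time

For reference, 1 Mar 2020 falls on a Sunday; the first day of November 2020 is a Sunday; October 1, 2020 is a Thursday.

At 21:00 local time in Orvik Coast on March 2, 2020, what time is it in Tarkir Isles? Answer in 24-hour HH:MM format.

07:00

1 March 2020 is a Sunday, so the first Saturday is March 7.
1 November 2020 is a Sunday, so the first Sunday is November 1 and the fourth is November 22.
March 2, 2020 does not fall between 7 March and 22 November, so daylight saving is not in effect and Orvik Coast is at UTC+03:00.
21:00 Orvik Coast − 3h = 18:00 UTC.
1 March 2020 is a Sunday, so Sundays fall on 1, 8, 15, 22, 29; the last is March 29.
1 October 2020 is a Thursday, so Sundays fall on 4, 11, 18, 25; the last is October 25.
At the standard offset (UTC−11:00), 18:00 UTC − 11h = 07:00 Tarkir Isles standard time.
The standard-time date in Tarkir Isles, March 2, 2020, does not fall between 29 March and 25 October, so daylight saving is not in effect and Tarkir Isles is at UTC−11:00.
18:00 UTC − 11h = 07:00 Tarkir Isles.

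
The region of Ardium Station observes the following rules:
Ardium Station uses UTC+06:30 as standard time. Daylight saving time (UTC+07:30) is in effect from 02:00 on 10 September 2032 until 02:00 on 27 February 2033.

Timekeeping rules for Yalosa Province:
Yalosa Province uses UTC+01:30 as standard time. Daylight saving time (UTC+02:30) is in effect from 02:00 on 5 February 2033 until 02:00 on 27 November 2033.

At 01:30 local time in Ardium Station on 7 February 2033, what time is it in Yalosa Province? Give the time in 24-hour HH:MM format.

Daylight saving runs 10 September 2032 – 27 February 2033; 7 February 2033 is inside that window, so Ardium Station is at UTC+07:30.
01:30 Ardium Station − 7h30m = 18:00 UTC (rolling into the previous day, 6 February 2033).
At the standard offset (UTC+01:30), 18:00 UTC + 1h30m = 19:30 Yalosa Province standard time.
Daylight saving runs 5 February – 27 November; the standard-time date in Yalosa Province, 6 February 2033, is inside that window, so Yalosa Province is at UTC+02:30.
18:00 UTC + 2h30m = 20:30 Yalosa Province.

20:30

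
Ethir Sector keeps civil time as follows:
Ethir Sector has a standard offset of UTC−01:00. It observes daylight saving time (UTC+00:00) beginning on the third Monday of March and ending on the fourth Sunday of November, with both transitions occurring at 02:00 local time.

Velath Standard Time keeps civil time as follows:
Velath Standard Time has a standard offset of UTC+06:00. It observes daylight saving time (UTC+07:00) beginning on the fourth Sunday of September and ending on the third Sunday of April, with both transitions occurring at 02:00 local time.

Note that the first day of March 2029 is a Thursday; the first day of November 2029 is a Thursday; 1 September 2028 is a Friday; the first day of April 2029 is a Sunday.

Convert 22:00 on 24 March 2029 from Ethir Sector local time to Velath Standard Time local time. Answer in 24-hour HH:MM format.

05:00

1 March 2029 is a Thursday, so the first Monday is March 5 and the third is March 19.
1 November 2029 is a Thursday, so the first Sunday is November 4 and the fourth is November 25.
Daylight saving runs 19 March – 25 November; 24 March 2029 is inside that window, so Ethir Sector is at UTC+00:00.
22:00 Ethir Sector − 0h = 22:00 UTC.
1 September 2028 is a Friday, so the first Sunday is September 3 and the fourth is September 24.
1 April 2029 is a Sunday, so the first Sunday is April 1 and the third is April 15.
At the standard offset (UTC+06:00), 22:00 UTC + 6h = 04:00 Velath Standard Time standard time (rolling into the next day, 25 March 2029).
The standard-time date in Velath Standard Time, 25 March 2029, falls between 24 September 2028 and 15 April 2029, so daylight saving is in effect and Velath Standard Time is at UTC+07:00.
22:00 UTC + 7h = 05:00 Velath Standard Time (rolling into the next day, 25 March 2029).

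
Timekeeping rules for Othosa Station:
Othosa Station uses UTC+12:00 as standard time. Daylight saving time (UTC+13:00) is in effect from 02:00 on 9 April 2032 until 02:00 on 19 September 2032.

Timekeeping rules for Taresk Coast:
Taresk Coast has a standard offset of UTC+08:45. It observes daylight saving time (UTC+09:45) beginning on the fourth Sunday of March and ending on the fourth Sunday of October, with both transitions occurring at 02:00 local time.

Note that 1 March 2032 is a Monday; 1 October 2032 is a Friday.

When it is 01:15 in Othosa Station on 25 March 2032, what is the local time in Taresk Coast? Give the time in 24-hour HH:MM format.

Daylight saving runs 9 April – 19 September; 25 March 2032 is outside that window, so Othosa Station is on standard time at UTC+12:00.
01:15 Othosa Station − 12h = 13:15 UTC (rolling into the previous day, 24 March 2032).
1 March 2032 is a Monday, so the first Sunday is March 7 and the fourth is March 28.
1 October 2032 is a Friday, so the first Sunday is October 3 and the fourth is October 24.
At the standard offset (UTC+08:45), 13:15 UTC + 8h45m = 22:00 Taresk Coast standard time.
The standard-time date in Taresk Coast, 24 March 2032, does not fall between 28 March and 24 October, so daylight saving is not in effect and Taresk Coast is at UTC+08:45.
13:15 UTC + 8h45m = 22:00 Taresk Coast.

22:00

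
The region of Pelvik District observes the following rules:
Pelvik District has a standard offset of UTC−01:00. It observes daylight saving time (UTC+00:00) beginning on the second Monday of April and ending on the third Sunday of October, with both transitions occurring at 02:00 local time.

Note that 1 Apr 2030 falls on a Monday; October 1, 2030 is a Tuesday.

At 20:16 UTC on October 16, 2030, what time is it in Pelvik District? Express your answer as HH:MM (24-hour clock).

1 April 2030 is a Monday, so the first Monday is April 1 and the second is April 8.
1 October 2030 is a Tuesday, so the first Sunday is October 6 and the third is October 20.
At the standard offset (UTC−01:00), 20:16 UTC − 1h = 19:16 Pelvik District standard time.
The standard-time date in Pelvik District, October 16, 2030, falls between 8 April and 20 October, so daylight saving is in effect and Pelvik District is at UTC+00:00.
20:16 UTC + 0h = 20:16 local.

20:16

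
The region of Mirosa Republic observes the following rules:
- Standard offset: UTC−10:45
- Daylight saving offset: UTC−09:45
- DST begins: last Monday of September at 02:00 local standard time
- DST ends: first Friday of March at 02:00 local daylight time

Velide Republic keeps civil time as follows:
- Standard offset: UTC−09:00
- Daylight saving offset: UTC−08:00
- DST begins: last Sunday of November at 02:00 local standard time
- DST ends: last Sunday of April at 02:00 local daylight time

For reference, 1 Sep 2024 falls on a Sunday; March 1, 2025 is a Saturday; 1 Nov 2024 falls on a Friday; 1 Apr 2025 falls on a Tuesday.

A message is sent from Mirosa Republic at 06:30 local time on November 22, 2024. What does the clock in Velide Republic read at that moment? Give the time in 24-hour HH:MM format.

1 September 2024 is a Sunday, so Mondays fall on 2, 9, 16, 23, 30; the last is September 30.
1 March 2025 is a Saturday, so the first Friday is March 7.
November 22, 2024 lies within the daylight-saving period (30 September 2024 – 7 March 2025), so Mirosa Republic is on daylight time, UTC−09:45.
06:30 Mirosa Republic + 9h45m = 16:15 UTC.
1 November 2024 is a Friday, so Sundays fall on 3, 10, 17, 24; the last is November 24.
1 April 2025 is a Tuesday, so Sundays fall on 6, 13, 20, 27; the last is April 27.
At the standard offset (UTC−09:00), 16:15 UTC − 9h = 07:15 Velide Republic standard time.
The standard-time date in Velide Republic, November 22, 2024, is outside the daylight-saving period (24 November 2024 – 27 April 2025), so Velide Republic is on standard time, UTC−09:00.
16:15 UTC − 9h = 07:15 Velide Republic.

07:15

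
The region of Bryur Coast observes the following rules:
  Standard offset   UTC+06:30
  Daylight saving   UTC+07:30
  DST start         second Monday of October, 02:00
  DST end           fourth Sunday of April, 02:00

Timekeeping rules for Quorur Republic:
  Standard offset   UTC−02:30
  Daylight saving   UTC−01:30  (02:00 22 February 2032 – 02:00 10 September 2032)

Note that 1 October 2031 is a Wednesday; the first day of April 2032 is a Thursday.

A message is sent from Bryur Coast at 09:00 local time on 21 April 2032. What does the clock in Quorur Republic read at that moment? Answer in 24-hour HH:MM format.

1 October 2031 is a Wednesday, so the first Monday is October 6 and the second is October 13.
1 April 2032 is a Thursday, so the first Sunday is April 4 and the fourth is April 25.
Daylight saving runs 13 October 2031 – 25 April 2032; 21 April 2032 is inside that window, so Bryur Coast is at UTC+07:30.
09:00 Bryur Coast − 7h30m = 01:30 UTC.
At the standard offset (UTC−02:30), 01:30 UTC − 2h30m = 23:00 Quorur Republic standard time (rolling into the previous day, 20 April 2032).
Daylight saving runs 22 February – 10 September; the standard-time date in Quorur Republic, 20 April 2032, is inside that window, so Quorur Republic is at UTC−01:30.
01:30 UTC − 1h30m = 00:00 Quorur Republic.

00:00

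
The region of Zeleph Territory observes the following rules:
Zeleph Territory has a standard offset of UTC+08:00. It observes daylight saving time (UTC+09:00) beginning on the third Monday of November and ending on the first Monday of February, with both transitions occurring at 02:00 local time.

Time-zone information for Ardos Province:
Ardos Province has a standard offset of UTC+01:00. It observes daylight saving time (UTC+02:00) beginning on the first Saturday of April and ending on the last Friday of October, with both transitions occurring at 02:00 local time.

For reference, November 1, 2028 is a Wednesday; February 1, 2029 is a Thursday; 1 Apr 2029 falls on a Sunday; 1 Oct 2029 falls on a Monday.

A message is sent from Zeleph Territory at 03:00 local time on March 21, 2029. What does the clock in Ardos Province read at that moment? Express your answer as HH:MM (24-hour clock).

1 November 2028 is a Wednesday, so the first Monday is November 6 and the third is November 20.
1 February 2029 is a Thursday, so the first Monday is February 5.
March 21, 2029 does not fall between 20 November 2028 and 5 February 2029, so daylight saving is not in effect and Zeleph Territory is at UTC+08:00.
03:00 Zeleph Territory − 8h = 19:00 UTC (rolling into the previous day, 20 March 2029).
1 April 2029 is a Sunday, so the first Saturday is April 7.
1 October 2029 is a Monday, so Fridays fall on 5, 12, 19, 26; the last is October 26.
At the standard offset (UTC+01:00), 19:00 UTC + 1h = 20:00 Ardos Province standard time.
Daylight saving runs 7 April – 26 October; the standard-time date in Ardos Province, March 20, 2029, is outside that window, so Ardos Province is on standard time at UTC+01:00.
19:00 UTC + 1h = 20:00 Ardos Province.

20:00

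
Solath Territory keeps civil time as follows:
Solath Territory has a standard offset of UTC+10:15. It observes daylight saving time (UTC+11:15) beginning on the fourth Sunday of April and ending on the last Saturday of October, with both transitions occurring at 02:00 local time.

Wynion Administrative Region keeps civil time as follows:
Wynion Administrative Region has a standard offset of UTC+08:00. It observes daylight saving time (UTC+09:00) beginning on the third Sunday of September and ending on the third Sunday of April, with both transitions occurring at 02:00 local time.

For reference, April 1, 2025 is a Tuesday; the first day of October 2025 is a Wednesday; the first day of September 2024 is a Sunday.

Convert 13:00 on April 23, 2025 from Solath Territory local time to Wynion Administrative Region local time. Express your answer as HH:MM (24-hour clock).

10:45

1 April 2025 is a Tuesday, so the first Sunday is April 6 and the fourth is April 27.
1 October 2025 is a Wednesday, so Saturdays fall on 4, 11, 18, 25; the last is October 25.
April 23, 2025 is outside the daylight-saving period (27 April – 25 October), so Solath Territory is on standard time, UTC+10:15.
13:00 Solath Territory − 10h15m = 02:45 UTC.
1 September 2024 is a Sunday, so the first Sunday is September 1 and the third is September 15.
1 April 2025 is a Tuesday, so the first Sunday is April 6 and the third is April 20.
At the standard offset (UTC+08:00), 02:45 UTC + 8h = 10:45 Wynion Administrative Region standard time.
Daylight saving runs 15 September 2024 – 20 April 2025; the standard-time date in Wynion Administrative Region, April 23, 2025, is outside that window, so Wynion Administrative Region is on standard time at UTC+08:00.
02:45 UTC + 8h = 10:45 Wynion Administrative Region.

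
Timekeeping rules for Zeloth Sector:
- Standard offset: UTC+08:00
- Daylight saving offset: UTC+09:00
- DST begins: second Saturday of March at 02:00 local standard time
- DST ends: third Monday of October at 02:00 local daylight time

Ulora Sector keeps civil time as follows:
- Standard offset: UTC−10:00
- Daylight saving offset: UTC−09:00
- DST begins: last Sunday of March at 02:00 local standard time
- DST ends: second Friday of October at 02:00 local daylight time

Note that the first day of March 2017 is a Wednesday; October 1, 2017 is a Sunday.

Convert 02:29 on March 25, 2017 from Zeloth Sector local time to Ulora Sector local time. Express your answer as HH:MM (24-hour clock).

1 March 2017 is a Wednesday, so the first Saturday is March 4 and the second is March 11.
1 October 2017 is a Sunday, so the first Monday is October 2 and the third is October 16.
Daylight saving runs 11 March – 16 October; March 25, 2017 is inside that window, so Zeloth Sector is at UTC+09:00.
02:29 Zeloth Sector − 9h = 17:29 UTC (rolling into the previous day, 24 March 2017).
1 March 2017 is a Wednesday, so Sundays fall on 5, 12, 19, 26; the last is March 26.
1 October 2017 is a Sunday, so the first Friday is October 6 and the second is October 13.
At the standard offset (UTC−10:00), 17:29 UTC − 10h = 07:29 Ulora Sector standard time.
Daylight saving runs 26 March – 13 October; the standard-time date in Ulora Sector, March 24, 2017, is outside that window, so Ulora Sector is on standard time at UTC−10:00.
17:29 UTC − 10h = 07:29 Ulora Sector.

07:29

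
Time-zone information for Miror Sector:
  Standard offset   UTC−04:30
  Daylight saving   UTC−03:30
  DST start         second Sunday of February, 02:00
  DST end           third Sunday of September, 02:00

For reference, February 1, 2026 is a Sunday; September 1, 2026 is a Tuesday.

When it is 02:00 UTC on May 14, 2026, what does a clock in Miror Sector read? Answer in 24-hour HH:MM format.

22:30

1 February 2026 is a Sunday, so the first Sunday is February 1 and the second is February 8.
1 September 2026 is a Tuesday, so the first Sunday is September 6 and the third is September 20.
At the standard offset (UTC−04:30), 02:00 UTC − 4h30m = 21:30 Miror Sector standard time (rolling into the previous day, 13 May 2026).
The standard-time date in Miror Sector, May 13, 2026, falls between 8 February and 20 September, so daylight saving is in effect and Miror Sector is at UTC−03:30.
02:00 UTC − 3h30m = 22:30 local (rolling into the previous day, 13 May 2026).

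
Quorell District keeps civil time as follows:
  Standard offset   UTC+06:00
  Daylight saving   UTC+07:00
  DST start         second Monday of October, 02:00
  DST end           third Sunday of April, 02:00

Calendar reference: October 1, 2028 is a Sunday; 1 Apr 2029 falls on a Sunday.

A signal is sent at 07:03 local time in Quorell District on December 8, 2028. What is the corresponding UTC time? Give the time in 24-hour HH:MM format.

1 October 2028 is a Sunday, so the first Monday is October 2 and the second is October 9.
1 April 2029 is a Sunday, so the first Sunday is April 1 and the third is April 15.
December 8, 2028 lies within the daylight-saving period (9 October 2028 – 15 April 2029), so Quorell District is on daylight time, UTC+07:00.
07:03 local − 7h = 00:03 UTC.

00:03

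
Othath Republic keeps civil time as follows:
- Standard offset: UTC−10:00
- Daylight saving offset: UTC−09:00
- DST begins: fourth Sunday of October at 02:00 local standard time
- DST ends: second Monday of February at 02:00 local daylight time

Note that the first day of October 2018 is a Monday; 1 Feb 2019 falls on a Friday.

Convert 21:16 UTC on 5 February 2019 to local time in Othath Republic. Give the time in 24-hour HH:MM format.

1 October 2018 is a Monday, so the first Sunday is October 7 and the fourth is October 28.
1 February 2019 is a Friday, so the first Monday is February 4 and the second is February 11.
At the standard offset (UTC−10:00), 21:16 UTC − 10h = 11:16 Othath Republic standard time.
The standard-time date in Othath Republic, 5 February 2019, falls between 28 October 2018 and 11 February 2019, so daylight saving is in effect and Othath Republic is at UTC−09:00.
21:16 UTC − 9h = 12:16 local.

12:16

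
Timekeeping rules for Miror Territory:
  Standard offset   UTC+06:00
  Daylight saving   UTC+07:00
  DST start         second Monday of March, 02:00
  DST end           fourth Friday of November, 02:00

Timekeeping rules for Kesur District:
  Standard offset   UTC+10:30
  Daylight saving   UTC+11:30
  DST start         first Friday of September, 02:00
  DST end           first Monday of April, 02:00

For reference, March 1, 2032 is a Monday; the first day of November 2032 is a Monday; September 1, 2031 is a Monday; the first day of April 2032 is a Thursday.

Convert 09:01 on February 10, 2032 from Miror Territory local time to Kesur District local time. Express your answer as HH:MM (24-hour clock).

1 March 2032 is a Monday, so the first Monday is March 1 and the second is March 8.
1 November 2032 is a Monday, so the first Friday is November 5 and the fourth is November 26.
Daylight saving runs 8 March – 26 November; February 10, 2032 is outside that window, so Miror Territory is on standard time at UTC+06:00.
09:01 Miror Territory − 6h = 03:01 UTC.
1 September 2031 is a Monday, so the first Friday is September 5.
1 April 2032 is a Thursday, so the first Monday is April 5.
At the standard offset (UTC+10:30), 03:01 UTC + 10h30m = 13:31 Kesur District standard time.
The standard-time date in Kesur District, February 10, 2032, falls between 5 September 2031 and 5 April 2032, so daylight saving is in effect and Kesur District is at UTC+11:30.
03:01 UTC + 11h30m = 14:31 Kesur District.

14:31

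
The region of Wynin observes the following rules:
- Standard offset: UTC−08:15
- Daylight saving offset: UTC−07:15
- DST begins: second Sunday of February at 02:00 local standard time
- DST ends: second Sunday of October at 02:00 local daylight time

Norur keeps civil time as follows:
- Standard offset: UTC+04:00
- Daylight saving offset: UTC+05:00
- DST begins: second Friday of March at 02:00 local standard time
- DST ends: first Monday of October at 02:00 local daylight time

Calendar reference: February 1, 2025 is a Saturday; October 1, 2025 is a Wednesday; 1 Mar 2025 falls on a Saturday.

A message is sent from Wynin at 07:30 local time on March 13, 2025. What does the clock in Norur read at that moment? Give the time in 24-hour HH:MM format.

1 February 2025 is a Saturday, so the first Sunday is February 2 and the second is February 9.
1 October 2025 is a Wednesday, so the first Sunday is October 5 and the second is October 12.
March 13, 2025 lies within the daylight-saving period (9 February – 12 October), so Wynin is on daylight time, UTC−07:15.
07:30 Wynin + 7h15m = 14:45 UTC.
1 March 2025 is a Saturday, so the first Friday is March 7 and the second is March 14.
1 October 2025 is a Wednesday, so the first Monday is October 6.
At the standard offset (UTC+04:00), 14:45 UTC + 4h = 18:45 Norur standard time.
The standard-time date in Norur, March 13, 2025, is outside the daylight-saving period (14 March – 6 October), so Norur is on standard time, UTC+04:00.
14:45 UTC + 4h = 18:45 Norur.

18:45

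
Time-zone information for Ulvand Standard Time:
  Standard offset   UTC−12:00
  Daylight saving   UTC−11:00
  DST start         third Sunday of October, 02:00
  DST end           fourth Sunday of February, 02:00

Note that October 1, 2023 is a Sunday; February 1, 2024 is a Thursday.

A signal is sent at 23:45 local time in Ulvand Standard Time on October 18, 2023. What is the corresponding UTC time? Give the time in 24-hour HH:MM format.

1 October 2023 is a Sunday, so the first Sunday is October 1 and the third is October 15.
1 February 2024 is a Thursday, so the first Sunday is February 4 and the fourth is February 25.
October 18, 2023 lies within the daylight-saving period (15 October 2023 – 25 February 2024), so Ulvand Standard Time is on daylight time, UTC−11:00.
23:45 local + 11h = 10:45 UTC (rolling into the next day, 19 October 2023).

10:45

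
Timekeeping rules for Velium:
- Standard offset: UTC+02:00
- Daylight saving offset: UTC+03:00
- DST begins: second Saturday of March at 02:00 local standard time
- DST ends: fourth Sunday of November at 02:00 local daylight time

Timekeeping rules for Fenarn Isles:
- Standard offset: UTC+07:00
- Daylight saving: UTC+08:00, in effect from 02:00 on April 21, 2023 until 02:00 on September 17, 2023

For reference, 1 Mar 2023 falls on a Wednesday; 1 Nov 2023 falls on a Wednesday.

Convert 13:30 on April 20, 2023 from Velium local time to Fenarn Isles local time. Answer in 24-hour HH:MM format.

1 March 2023 is a Wednesday, so the first Saturday is March 4 and the second is March 11.
1 November 2023 is a Wednesday, so the first Sunday is November 5 and the fourth is November 26.
April 20, 2023 falls between 11 March and 26 November, so daylight saving is in effect and Velium is at UTC+03:00.
13:30 Velium − 3h = 10:30 UTC.
At the standard offset (UTC+07:00), 10:30 UTC + 7h = 17:30 Fenarn Isles standard time.
The standard-time date in Fenarn Isles, April 20, 2023, does not fall between 21 April and 17 September, so daylight saving is not in effect and Fenarn Isles is at UTC+07:00.
10:30 UTC + 7h = 17:30 Fenarn Isles.

17:30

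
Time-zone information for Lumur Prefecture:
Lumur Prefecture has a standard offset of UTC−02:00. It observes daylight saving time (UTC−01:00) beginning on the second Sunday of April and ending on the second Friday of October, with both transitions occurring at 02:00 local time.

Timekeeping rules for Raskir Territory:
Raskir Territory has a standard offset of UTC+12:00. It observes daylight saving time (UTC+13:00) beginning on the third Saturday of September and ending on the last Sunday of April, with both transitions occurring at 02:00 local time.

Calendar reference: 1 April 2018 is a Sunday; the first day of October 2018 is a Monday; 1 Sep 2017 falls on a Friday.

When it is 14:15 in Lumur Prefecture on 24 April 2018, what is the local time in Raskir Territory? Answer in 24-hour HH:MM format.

1 April 2018 is a Sunday, so the first Sunday is April 1 and the second is April 8.
1 October 2018 is a Monday, so the first Friday is October 5 and the second is October 12.
24 April 2018 falls between 8 April and 12 October, so daylight saving is in effect and Lumur Prefecture is at UTC−01:00.
14:15 Lumur Prefecture + 1h = 15:15 UTC.
1 September 2017 is a Friday, so the first Saturday is September 2 and the third is September 16.
1 April 2018 is a Sunday, so Sundays fall on 1, 8, 15, 22, 29; the last is April 29.
At the standard offset (UTC+12:00), 15:15 UTC + 12h = 03:15 Raskir Territory standard time (rolling into the next day, 25 April 2018).
Daylight saving runs 16 September 2017 – 29 April 2018; the standard-time date in Raskir Territory, 25 April 2018, is inside that window, so Raskir Territory is at UTC+13:00.
15:15 UTC + 13h = 04:15 Raskir Territory (rolling into the next day, 25 April 2018).

04:15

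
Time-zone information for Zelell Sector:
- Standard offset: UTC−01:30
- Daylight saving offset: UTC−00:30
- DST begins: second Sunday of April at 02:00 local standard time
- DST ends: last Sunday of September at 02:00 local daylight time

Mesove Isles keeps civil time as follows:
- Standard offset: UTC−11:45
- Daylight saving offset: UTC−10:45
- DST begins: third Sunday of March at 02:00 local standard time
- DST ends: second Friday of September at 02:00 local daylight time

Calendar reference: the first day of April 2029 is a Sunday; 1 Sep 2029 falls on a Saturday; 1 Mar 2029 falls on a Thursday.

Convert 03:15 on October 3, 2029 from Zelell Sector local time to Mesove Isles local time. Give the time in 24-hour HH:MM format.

17:00

1 April 2029 is a Sunday, so the first Sunday is April 1 and the second is April 8.
1 September 2029 is a Saturday, so Sundays fall on 2, 9, 16, 23, 30; the last is September 30.
October 3, 2029 does not fall between 8 April and 30 September, so daylight saving is not in effect and Zelell Sector is at UTC−01:30.
03:15 Zelell Sector + 1h30m = 04:45 UTC.
1 March 2029 is a Thursday, so the first Sunday is March 4 and the third is March 18.
1 September 2029 is a Saturday, so the first Friday is September 7 and the second is September 14.
At the standard offset (UTC−11:45), 04:45 UTC − 11h45m = 17:00 Mesove Isles standard time (rolling into the previous day, 2 October 2029).
The standard-time date in Mesove Isles, October 2, 2029, is outside the daylight-saving period (18 March – 14 September), so Mesove Isles is on standard time, UTC−11:45.
04:45 UTC − 11h45m = 17:00 Mesove Isles (rolling into the previous day, 2 October 2029).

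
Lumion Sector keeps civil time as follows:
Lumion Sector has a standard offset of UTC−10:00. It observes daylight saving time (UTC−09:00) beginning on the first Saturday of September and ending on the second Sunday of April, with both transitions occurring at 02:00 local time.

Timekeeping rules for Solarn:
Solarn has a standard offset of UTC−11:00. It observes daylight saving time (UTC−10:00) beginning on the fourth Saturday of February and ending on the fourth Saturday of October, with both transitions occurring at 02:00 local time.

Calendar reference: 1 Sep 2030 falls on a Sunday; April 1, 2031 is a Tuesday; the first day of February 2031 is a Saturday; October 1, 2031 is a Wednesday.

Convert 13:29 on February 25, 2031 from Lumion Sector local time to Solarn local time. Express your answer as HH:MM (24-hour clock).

1 September 2030 is a Sunday, so the first Saturday is September 7.
1 April 2031 is a Tuesday, so the first Sunday is April 6 and the second is April 13.
February 25, 2031 falls between 7 September 2030 and 13 April 2031, so daylight saving is in effect and Lumion Sector is at UTC−09:00.
13:29 Lumion Sector + 9h = 22:29 UTC.
1 February 2031 is a Saturday, so the first Saturday is February 1 and the fourth is February 22.
1 October 2031 is a Wednesday, so the first Saturday is October 4 and the fourth is October 25.
At the standard offset (UTC−11:00), 22:29 UTC − 11h = 11:29 Solarn standard time.
The standard-time date in Solarn, February 25, 2031, falls between 22 February and 25 October, so daylight saving is in effect and Solarn is at UTC−10:00.
22:29 UTC − 10h = 12:29 Solarn.

12:29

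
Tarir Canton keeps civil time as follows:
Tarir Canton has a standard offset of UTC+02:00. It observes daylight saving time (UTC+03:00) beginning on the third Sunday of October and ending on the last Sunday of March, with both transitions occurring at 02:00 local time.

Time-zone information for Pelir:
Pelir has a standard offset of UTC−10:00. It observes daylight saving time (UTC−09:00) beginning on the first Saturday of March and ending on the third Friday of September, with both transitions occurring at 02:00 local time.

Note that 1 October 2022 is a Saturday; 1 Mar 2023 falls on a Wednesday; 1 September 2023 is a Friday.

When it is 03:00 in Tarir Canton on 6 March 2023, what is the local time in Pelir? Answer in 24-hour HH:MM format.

15:00

1 October 2022 is a Saturday, so the first Sunday is October 2 and the third is October 16.
1 March 2023 is a Wednesday, so Sundays fall on 5, 12, 19, 26; the last is March 26.
6 March 2023 lies within the daylight-saving period (16 October 2022 – 26 March 2023), so Tarir Canton is on daylight time, UTC+03:00.
03:00 Tarir Canton − 3h = 00:00 UTC.
1 March 2023 is a Wednesday, so the first Saturday is March 4.
1 September 2023 is a Friday, so the first Friday is September 1 and the third is September 15.
At the standard offset (UTC−10:00), 00:00 UTC − 10h = 14:00 Pelir standard time (rolling into the previous day, 5 March 2023).
The standard-time date in Pelir, 5 March 2023, falls between 4 March and 15 September, so daylight saving is in effect and Pelir is at UTC−09:00.
00:00 UTC − 9h = 15:00 Pelir (rolling into the previous day, 5 March 2023).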